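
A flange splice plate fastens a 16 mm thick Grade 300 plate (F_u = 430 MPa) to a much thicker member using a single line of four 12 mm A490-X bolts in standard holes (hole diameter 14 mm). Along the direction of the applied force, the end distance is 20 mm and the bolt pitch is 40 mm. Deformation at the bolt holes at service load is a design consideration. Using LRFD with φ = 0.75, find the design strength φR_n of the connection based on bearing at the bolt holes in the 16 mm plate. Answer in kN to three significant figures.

Per bolt r_n = 1.2 l_c t F_u ≤ 2.4 d t F_u; upper limit = 2.4 × 12 × 16 × 430 / 1000 = 198.1 kN.
Edge bolt: l_c = 20 − 14/2 = 13 mm → 1.2 × 13 × 16 × 430 / 1000 = 107.3 → r_n = 107.3 kN.
Interior bolts: l_c = 40 − 14 = 26 mm → 1.2 × 26 × 16 × 430 / 1000 = 214.7 → r_n = 198.1 kN.
R_n = 1 × 107.3 + 3 × 198.1 = 701.8 kN.
Design strength φR_n = 0.75 × 701.8 = 526 kN.

526 kN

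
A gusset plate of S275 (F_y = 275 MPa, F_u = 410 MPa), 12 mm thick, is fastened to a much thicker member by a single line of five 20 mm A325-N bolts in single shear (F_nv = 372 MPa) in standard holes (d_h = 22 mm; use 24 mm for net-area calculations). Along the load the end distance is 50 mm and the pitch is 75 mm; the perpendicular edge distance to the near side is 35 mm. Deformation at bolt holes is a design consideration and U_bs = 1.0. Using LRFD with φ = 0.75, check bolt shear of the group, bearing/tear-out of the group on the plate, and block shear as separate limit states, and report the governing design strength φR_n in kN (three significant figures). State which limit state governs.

Bolt shear: A_b = π·20²/4 = 314.2 mm²; R_n = 372 × 314.2 × 5 × 1 / 1000 = 584.3 kN → 0.75 × 584.3 = 438 kN.
Bearing: edge l_c = 39, r_n = 230.3 kN; interior l_c = 53, r_n = 236.2 kN; R_n = 230.3 + 4·236.2 = 1175 kN → 881 kN.
Block shear: A_gv = 4200, A_nv = 2904, A_nt = 276 mm²; R_n = min(0.6F_uA_nv, 0.6F_yA_gv) + U_bs·F_u·A_nt = 806.2 kN → 605 kN.
Bolt shear governs: 438 kN.

438 kN (bolt shear governs)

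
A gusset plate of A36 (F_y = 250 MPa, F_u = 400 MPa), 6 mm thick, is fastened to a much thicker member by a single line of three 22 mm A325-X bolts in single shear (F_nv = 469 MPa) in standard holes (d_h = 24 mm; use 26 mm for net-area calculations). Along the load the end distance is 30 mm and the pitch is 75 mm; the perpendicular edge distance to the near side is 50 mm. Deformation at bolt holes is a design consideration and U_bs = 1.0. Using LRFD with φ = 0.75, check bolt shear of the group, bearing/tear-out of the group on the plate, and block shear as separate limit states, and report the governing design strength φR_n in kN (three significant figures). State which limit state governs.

188 kN (block shear governs)

Bolt shear: A_b = π·22²/4 = 380.1 mm²; R_n = 469 × 380.1 × 3 × 1 / 1000 = 534.8 kN → 0.75 × 534.8 = 401 kN.
Bearing: edge l_c = 18, r_n = 51.84 kN; interior l_c = 51, r_n = 126.7 kN; R_n = 51.84 + 2·126.7 = 305.3 kN → 229 kN.
Block shear: A_gv = 1080, A_nv = 690, A_nt = 222 mm²; R_n = min(0.6F_uA_nv, 0.6F_yA_gv) + U_bs·F_u·A_nt = 250.8 kN → 188 kN.
Block shear governs: 188 kN.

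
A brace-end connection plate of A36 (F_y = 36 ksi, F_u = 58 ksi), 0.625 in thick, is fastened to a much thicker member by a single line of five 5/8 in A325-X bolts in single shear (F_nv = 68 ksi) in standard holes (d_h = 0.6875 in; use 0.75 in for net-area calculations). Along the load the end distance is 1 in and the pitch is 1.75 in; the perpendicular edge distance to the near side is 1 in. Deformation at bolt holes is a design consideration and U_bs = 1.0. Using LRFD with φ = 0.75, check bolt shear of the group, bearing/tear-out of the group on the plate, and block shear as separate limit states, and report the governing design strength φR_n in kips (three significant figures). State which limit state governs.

Bolt shear: A_b = π·0.625²/4 = 0.3068 in²; R_n = 68 × 0.3068 × 5 × 1 = 104.3 kips → 0.75 × 104.3 = 78.2 kips.
Bearing: edge l_c = 0.6562, r_n = 28.55 kips; interior l_c = 1.062, r_n = 46.22 kips; R_n = 28.55 + 4·46.22 = 213.4 kips → 160 kips.
Block shear: A_gv = 5, A_nv = 2.891, A_nt = 0.3906 in²; R_n = min(0.6F_uA_nv, 0.6F_yA_gv) + U_bs·F_u·A_nt = 123.2 kips → 92.4 kips.
Bolt shear governs: 78.2 kips.

78.2 kips (bolt shear governs)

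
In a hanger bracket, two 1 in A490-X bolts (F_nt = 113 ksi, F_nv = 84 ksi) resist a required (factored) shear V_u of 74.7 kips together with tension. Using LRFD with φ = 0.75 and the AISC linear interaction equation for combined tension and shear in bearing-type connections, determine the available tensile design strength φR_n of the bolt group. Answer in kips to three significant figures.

72.6 kips

A_b = π·1²/4 = 0.7854 in²; f_rv = 74.7 / (2 × 0.7854) = 47.56 ksi.
F'_nt = 1.3 F_nt − (F_nt / φF_nv) f_rv = 1.3·113 − (113/(0.75·84))·47.56 = 61.6 ksi, capped at F_nt → F'_nt = 61.6 ksi.
R_n = F'_nt · A_b · n = 61.6 × 0.7854 × 2 = 96.76 kips.
Design strength φR_n = 0.75 × 96.76 = 72.6 kips.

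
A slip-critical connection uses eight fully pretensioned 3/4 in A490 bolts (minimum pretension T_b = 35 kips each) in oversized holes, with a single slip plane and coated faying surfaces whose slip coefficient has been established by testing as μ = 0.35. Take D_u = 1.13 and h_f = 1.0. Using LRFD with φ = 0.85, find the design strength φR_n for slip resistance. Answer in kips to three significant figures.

R_n = μ · D_u · h_f · T_b · n_s · n_b = 0.35 × 1.13 × 1.0 × 35 × 1 × 8 = 110.7 kips.
Design strength φR_n = 0.85 × 110.7 = 94.1 kips.

94.1 kips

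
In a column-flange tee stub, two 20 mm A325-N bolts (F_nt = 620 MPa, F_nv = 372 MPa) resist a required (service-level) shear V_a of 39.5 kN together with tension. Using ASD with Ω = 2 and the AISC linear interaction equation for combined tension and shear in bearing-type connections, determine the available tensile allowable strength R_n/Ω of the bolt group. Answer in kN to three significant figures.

187 kN

A_b = π·20²/4 = 314.2 mm²; f_rv = 39.5 × 1000 / (2 × 314.2) = 62.87 MPa.
F'_nt = 1.3 F_nt − (Ω F_nt / F_nv) f_rv = 1.3·620 − (2·620/372)·62.87 = 596.4 MPa, capped at F_nt → F'_nt = 596.4 MPa.
R_n = F'_nt · A_b · n = 596.4 × 314.2 × 2 / 1000 = 374.8 kN.
Allowable strength R_n/Ω = 374.8 / 2 = 187 kN.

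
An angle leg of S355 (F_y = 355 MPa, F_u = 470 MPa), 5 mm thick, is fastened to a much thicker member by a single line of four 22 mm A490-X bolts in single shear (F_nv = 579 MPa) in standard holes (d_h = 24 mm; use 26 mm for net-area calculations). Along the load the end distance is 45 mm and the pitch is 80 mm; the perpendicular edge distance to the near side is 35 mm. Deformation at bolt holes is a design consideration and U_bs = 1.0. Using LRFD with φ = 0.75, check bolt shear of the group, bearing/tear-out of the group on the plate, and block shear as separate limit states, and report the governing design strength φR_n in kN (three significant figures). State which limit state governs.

Bolt shear: A_b = π·22²/4 = 380.1 mm²; R_n = 579 × 380.1 × 4 × 1 / 1000 = 880.4 kN → 0.75 × 880.4 = 660 kN.
Bearing: edge l_c = 33, r_n = 93.06 kN; interior l_c = 56, r_n = 124.1 kN; R_n = 93.06 + 3·124.1 = 465.3 kN → 349 kN.
Block shear: A_gv = 1425, A_nv = 970, A_nt = 110 mm²; R_n = min(0.6F_uA_nv, 0.6F_yA_gv) + U_bs·F_u·A_nt = 325.2 kN → 244 kN.
Block shear governs: 244 kN.

244 kN (block shear governs)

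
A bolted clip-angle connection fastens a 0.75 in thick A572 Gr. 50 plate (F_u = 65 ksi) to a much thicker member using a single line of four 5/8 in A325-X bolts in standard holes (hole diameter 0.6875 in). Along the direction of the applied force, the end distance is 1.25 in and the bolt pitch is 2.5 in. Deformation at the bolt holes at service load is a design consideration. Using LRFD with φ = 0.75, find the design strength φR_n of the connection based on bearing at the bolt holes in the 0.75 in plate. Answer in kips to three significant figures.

204 kips

Per bolt r_n = 1.2 l_c t F_u ≤ 2.4 d t F_u; upper limit = 2.4 × 0.625 × 0.75 × 65 = 73.12 kips.
Edge bolt: l_c = 1.25 − 0.6875/2 = 0.9062 in → 1.2 × 0.9062 × 0.75 × 65 = 53.02 → r_n = 53.02 kips.
Interior bolts: l_c = 2.5 − 0.6875 = 1.812 in → 1.2 × 1.812 × 0.75 × 65 = 106 → r_n = 73.12 kips.
R_n = 1 × 53.02 + 3 × 73.12 = 272.4 kips.
Design strength φR_n = 0.75 × 272.4 = 204 kips.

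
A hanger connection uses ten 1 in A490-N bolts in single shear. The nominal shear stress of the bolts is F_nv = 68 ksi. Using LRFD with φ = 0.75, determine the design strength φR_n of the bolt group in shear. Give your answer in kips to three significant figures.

401 kips

A_b = π × 1² / 4 = 0.7854 in².
R_n = F_nv · A_b · n · n_s = 68 × 0.7854 × 10 × 1 = 534.1 kips.
Design strength φR_n = 0.75 × 534.1 = 401 kips.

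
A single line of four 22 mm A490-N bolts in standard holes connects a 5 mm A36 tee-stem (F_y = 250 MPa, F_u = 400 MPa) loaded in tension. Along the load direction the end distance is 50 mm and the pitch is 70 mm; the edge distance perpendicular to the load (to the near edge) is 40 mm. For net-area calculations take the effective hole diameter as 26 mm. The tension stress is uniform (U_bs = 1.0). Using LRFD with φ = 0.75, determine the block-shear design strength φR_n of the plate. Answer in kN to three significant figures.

Shear plane L_v = 50 + 3·70 = 260 mm; A_gv = 260 × 5 = 1300 mm².
A_nv = (260 − 3.5·26) × 5 = 845 mm².
A_nt = (40 − 0.5·26) × 5 = 135 mm².
0.6 F_u A_nv = 202.8 kN; 0.6 F_y A_gv = 195 kN → shear yielding governs the shear term.
R_n = 195 + 1.0 × 400 × 135 / 1000 = 249 kN.
Design strength φR_n = 0.75 × 249 = 187 kN.

187 kN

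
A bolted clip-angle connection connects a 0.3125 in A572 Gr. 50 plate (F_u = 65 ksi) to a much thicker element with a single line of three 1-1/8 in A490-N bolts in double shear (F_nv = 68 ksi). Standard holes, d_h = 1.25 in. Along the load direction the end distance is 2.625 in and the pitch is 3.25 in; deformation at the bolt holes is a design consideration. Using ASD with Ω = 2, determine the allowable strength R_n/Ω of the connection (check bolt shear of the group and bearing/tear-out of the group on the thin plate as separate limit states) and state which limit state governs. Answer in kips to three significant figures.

Bolt shear: A_b = π·1.125²/4 = 0.994 in²; R_n = 68 × 0.994 × 3 × 2 = 405.6 kips → 405.6 / 2 = 203 kips.
Bearing (1.2 l_c t F_u ≤ 2.4 d t F_u): upper limit = 2.4·1.125·0.3125·65 = 54.84 kips.
  Edge l_c = 2.625 − 1.25/2 = 2 → r_n = 48.75 kips; interior l_c = 3.25 − 1.25 = 2 → r_n = 48.75 kips.
  R_n,bearing = 1·48.75 + 2·48.75 = 146.2 kips → 146.2 / 2 = 73.1 kips.
Bearing governs: 73.1 kips.

73.1 kips (bearing governs)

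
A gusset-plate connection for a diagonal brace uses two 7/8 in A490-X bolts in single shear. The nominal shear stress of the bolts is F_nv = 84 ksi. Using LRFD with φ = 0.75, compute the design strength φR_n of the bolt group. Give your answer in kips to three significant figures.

A_b = π × 0.875² / 4 = 0.6013 in².
R_n = F_nv · A_b · n · n_s = 84 × 0.6013 × 2 × 1 = 101 kips.
Design strength φR_n = 0.75 × 101 = 75.8 kips.

75.8 kips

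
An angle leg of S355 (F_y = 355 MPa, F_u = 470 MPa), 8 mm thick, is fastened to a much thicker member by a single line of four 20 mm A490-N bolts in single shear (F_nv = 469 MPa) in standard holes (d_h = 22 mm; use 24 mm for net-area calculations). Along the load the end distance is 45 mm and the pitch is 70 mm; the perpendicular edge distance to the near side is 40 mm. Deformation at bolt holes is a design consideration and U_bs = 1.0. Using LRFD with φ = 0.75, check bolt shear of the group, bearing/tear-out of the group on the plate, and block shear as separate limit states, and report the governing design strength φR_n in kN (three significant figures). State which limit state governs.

368 kN (block shear governs)

Bolt shear: A_b = π·20²/4 = 314.2 mm²; R_n = 469 × 314.2 × 4 × 1 / 1000 = 589.4 kN → 0.75 × 589.4 = 442 kN.
Bearing: edge l_c = 34, r_n = 153.4 kN; interior l_c = 48, r_n = 180.5 kN; R_n = 153.4 + 3·180.5 = 694.8 kN → 521 kN.
Block shear: A_gv = 2040, A_nv = 1368, A_nt = 224 mm²; R_n = min(0.6F_uA_nv, 0.6F_yA_gv) + U_bs·F_u·A_nt = 491.1 kN → 368 kN.
Block shear governs: 368 kN.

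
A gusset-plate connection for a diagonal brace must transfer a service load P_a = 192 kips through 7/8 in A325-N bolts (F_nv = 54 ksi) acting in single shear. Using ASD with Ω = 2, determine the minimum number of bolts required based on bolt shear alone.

A_b = π·0.875²/4 = 0.6013 in².
Per-bolt allowable strength R_n/Ω = 54 × 0.6013 × 1 / 2 = 16.24 kips.
n ≥ 192 / 16.24 = 11.83 → use 12 bolts.

12 bolts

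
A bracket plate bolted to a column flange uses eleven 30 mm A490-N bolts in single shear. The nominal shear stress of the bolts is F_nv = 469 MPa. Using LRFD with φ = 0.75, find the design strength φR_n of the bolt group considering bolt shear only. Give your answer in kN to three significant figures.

2740 kN

A_b = π × 30² / 4 = 706.9 mm².
R_n = F_nv · A_b · n · n_s = 469 × 706.9 × 11 × 1 / 1000 = 3647 kN.
Design strength φR_n = 0.75 × 3647 = 2740 kN.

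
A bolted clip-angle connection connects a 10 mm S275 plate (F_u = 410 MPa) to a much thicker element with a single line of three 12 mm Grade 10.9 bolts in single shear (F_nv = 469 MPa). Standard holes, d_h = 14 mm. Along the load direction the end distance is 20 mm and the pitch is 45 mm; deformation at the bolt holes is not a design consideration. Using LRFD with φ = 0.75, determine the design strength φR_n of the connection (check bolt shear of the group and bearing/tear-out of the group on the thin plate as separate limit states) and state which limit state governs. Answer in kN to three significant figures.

Bolt shear: A_b = π·12²/4 = 113.1 mm²; R_n = 469 × 113.1 × 3 × 1 / 1000 = 159.1 kN → 0.75 × 159.1 = 119 kN.
Bearing (1.5 l_c t F_u ≤ 3.0 d t F_u): upper limit = 3.0·12·10·410 / 1000 = 147.6 kN.
  Edge l_c = 20 − 14/2 = 13 → r_n = 79.95 kN; interior l_c = 45 − 14 = 31 → r_n = 147.6 kN.
  R_n,bearing = 1·79.95 + 2·147.6 = 375.1 kN → 0.75 × 375.1 = 281 kN.
Bolt shear governs: 119 kN.

119 kN (bolt shear governs)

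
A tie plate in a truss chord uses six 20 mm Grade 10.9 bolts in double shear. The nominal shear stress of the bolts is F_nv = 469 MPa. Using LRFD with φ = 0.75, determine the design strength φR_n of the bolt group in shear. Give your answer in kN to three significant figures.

1330 kN

A_b = π × 20² / 4 = 314.2 mm².
R_n = F_nv · A_b · n · n_s = 469 × 314.2 × 6 × 2 / 1000 = 1768 kN.
Design strength φR_n = 0.75 × 1768 = 1330 kN.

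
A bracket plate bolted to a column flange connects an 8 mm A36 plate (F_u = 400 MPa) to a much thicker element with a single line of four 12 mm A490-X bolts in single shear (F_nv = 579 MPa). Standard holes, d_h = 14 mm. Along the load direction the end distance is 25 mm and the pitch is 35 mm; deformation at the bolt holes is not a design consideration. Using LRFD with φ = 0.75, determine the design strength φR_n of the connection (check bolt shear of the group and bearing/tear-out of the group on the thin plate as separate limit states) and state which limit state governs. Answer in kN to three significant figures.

196 kN (bolt shear governs)

Bolt shear: A_b = π·12²/4 = 113.1 mm²; R_n = 579 × 113.1 × 4 × 1 / 1000 = 261.9 kN → 0.75 × 261.9 = 196 kN.
Bearing (1.5 l_c t F_u ≤ 3.0 d t F_u): upper limit = 3.0·12·8·400 / 1000 = 115.2 kN.
  Edge l_c = 25 − 14/2 = 18 → r_n = 86.4 kN; interior l_c = 35 − 14 = 21 → r_n = 100.8 kN.
  R_n,bearing = 1·86.4 + 3·100.8 = 388.8 kN → 0.75 × 388.8 = 292 kN.
Bolt shear governs: 196 kN.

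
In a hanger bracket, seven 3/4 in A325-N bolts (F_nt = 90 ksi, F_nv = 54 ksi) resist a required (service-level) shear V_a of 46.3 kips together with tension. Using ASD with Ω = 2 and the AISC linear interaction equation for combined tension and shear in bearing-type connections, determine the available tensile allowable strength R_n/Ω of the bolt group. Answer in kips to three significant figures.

104 kips

A_b = π·0.75²/4 = 0.4418 in²; f_rv = 46.3 / (7 × 0.4418) = 14.97 ksi.
F'_nt = 1.3 F_nt − (Ω F_nt / F_nv) f_rv = 1.3·90 − (2·90/54)·14.97 = 67.09 ksi, capped at F_nt → F'_nt = 67.09 ksi.
R_n = F'_nt · A_b · n = 67.09 × 0.4418 × 7 = 207.5 kips.
Allowable strength R_n/Ω = 207.5 / 2 = 104 kips.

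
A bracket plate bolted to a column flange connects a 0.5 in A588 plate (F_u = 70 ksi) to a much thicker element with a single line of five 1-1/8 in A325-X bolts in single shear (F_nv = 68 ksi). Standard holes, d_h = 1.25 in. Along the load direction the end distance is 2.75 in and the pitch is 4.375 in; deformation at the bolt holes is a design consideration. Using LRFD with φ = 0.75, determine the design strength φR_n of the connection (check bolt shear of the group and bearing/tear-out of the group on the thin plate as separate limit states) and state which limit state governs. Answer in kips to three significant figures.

253 kips (bolt shear governs)

Bolt shear: A_b = π·1.125²/4 = 0.994 in²; R_n = 68 × 0.994 × 5 × 1 = 338 kips → 0.75 × 338 = 253 kips.
Bearing (1.2 l_c t F_u ≤ 2.4 d t F_u): upper limit = 2.4·1.125·0.5·70 = 94.5 kips.
  Edge l_c = 2.75 − 1.25/2 = 2.125 → r_n = 89.25 kips; interior l_c = 4.375 − 1.25 = 3.125 → r_n = 94.5 kips.
  R_n,bearing = 1·89.25 + 4·94.5 = 467.2 kips → 0.75 × 467.2 = 350 kips.
Bolt shear governs: 253 kips.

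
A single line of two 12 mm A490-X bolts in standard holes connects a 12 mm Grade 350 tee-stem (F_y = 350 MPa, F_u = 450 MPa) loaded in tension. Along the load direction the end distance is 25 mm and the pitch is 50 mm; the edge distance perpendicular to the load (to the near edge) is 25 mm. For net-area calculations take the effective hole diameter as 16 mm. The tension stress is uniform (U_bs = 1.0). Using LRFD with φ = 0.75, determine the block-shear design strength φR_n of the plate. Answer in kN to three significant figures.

193 kN

Shear plane L_v = 25 + 1·50 = 75 mm; A_gv = 75 × 12 = 900 mm².
A_nv = (75 − 1.5·16) × 12 = 612 mm².
A_nt = (25 − 0.5·16) × 12 = 204 mm².
0.6 F_u A_nv = 165.2 kN; 0.6 F_y A_gv = 189 kN → shear rupture governs the shear term.
R_n = 165.2 + 1.0 × 450 × 204 / 1000 = 257 kN.
Design strength φR_n = 0.75 × 257 = 193 kN.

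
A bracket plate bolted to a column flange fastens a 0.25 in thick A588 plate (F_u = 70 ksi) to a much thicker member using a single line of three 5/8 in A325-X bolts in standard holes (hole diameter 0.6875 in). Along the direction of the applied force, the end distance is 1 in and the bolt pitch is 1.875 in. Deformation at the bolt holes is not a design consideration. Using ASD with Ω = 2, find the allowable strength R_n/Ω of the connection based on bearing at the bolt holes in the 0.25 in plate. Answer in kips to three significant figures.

39.8 kips

Per bolt r_n = 1.5 l_c t F_u ≤ 3.0 d t F_u; upper limit = 3.0 × 0.625 × 0.25 × 70 = 32.81 kips.
Edge bolt: l_c = 1 − 0.6875/2 = 0.6562 in → 1.5 × 0.6562 × 0.25 × 70 = 17.23 → r_n = 17.23 kips.
Interior bolts: l_c = 1.875 − 0.6875 = 1.188 in → 1.5 × 1.188 × 0.25 × 70 = 31.17 → r_n = 31.17 kips.
R_n = 1 × 17.23 + 2 × 31.17 = 79.57 kips.
Allowable strength R_n/Ω = 79.57 / 2 = 39.8 kips.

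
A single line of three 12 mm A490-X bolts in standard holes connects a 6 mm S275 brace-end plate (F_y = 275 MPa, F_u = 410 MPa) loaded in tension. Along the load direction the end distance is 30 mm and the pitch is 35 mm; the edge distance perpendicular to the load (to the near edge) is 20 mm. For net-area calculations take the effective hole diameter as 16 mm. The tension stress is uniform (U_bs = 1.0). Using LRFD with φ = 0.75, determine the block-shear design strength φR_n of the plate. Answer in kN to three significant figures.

88.6 kN

Shear plane L_v = 30 + 2·35 = 100 mm; A_gv = 100 × 6 = 600 mm².
A_nv = (100 − 2.5·16) × 6 = 360 mm².
A_nt = (20 − 0.5·16) × 6 = 72 mm².
0.6 F_u A_nv = 88.56 kN; 0.6 F_y A_gv = 99 kN → shear rupture governs the shear term.
R_n = 88.56 + 1.0 × 410 × 72 / 1000 = 118.1 kN.
Design strength φR_n = 0.75 × 118.1 = 88.6 kN.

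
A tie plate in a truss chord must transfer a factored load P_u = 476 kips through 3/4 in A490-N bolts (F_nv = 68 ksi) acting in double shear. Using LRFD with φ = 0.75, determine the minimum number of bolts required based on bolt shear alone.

A_b = π·0.75²/4 = 0.4418 in².
Per-bolt design strength φR_n = 0.75 × 68 × 0.4418 × 2 = 45.06 kips.
n ≥ 476 / 45.06 = 10.56 → use 11 bolts.

11 bolts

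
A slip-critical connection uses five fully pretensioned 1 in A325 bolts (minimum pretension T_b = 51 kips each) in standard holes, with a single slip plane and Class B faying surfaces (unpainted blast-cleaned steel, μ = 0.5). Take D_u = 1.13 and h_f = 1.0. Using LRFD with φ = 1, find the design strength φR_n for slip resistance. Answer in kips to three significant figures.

R_n = μ · D_u · h_f · T_b · n_s · n_b = 0.5 × 1.13 × 1.0 × 51 × 1 × 5 = 144.1 kips.
Design strength φR_n = 1 × 144.1 = 144 kips.

144 kips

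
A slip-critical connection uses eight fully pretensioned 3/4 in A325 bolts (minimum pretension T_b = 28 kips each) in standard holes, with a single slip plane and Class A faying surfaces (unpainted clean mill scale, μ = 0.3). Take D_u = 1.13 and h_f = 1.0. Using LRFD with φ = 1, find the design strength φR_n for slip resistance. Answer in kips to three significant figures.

75.9 kips

R_n = μ · D_u · h_f · T_b · n_s · n_b = 0.3 × 1.13 × 1.0 × 28 × 1 × 8 = 75.94 kips.
Design strength φR_n = 1 × 75.94 = 75.9 kips.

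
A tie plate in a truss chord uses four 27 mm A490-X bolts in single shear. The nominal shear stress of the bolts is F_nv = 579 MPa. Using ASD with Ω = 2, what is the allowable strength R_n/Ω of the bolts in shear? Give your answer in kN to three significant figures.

A_b = π × 27² / 4 = 572.6 mm².
R_n = F_nv · A_b · n · n_s = 579 × 572.6 × 4 × 1 / 1000 = 1326 kN.
Allowable strength R_n/Ω = 1326 / 2 = 663 kN.

663 kN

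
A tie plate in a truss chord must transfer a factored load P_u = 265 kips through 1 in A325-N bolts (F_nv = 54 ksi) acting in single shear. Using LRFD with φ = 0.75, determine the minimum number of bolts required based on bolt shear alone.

A_b = π·1²/4 = 0.7854 in².
Per-bolt design strength φR_n = 0.75 × 54 × 0.7854 × 1 = 31.81 kips.
n ≥ 265 / 31.81 = 8.331 → use 9 bolts.

9 bolts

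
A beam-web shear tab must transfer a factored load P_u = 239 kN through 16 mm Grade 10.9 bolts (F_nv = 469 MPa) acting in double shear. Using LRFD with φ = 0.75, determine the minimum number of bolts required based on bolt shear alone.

A_b = π·16²/4 = 201.1 mm².
Per-bolt design strength φR_n = 0.75 × 469 × 201.1 × 2 / 1000 = 141.4 kN.
n ≥ 239 / 141.4 = 1.69 → use 2 bolts.

2 bolts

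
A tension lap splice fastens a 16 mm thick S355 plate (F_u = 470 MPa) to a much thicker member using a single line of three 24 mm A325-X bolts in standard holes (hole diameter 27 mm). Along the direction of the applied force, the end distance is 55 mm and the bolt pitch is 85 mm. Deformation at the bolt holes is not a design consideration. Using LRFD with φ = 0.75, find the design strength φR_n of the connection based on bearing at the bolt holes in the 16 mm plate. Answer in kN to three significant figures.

1160 kN

Per bolt r_n = 1.5 l_c t F_u ≤ 3.0 d t F_u; upper limit = 3.0 × 24 × 16 × 470 / 1000 = 541.4 kN.
Edge bolt: l_c = 55 − 27/2 = 41.5 mm → 1.5 × 41.5 × 16 × 470 / 1000 = 468.1 → r_n = 468.1 kN.
Interior bolts: l_c = 85 − 27 = 58 mm → 1.5 × 58 × 16 × 470 / 1000 = 654.2 → r_n = 541.4 kN.
R_n = 1 × 468.1 + 2 × 541.4 = 1551 kN.
Design strength φR_n = 0.75 × 1551 = 1160 kN.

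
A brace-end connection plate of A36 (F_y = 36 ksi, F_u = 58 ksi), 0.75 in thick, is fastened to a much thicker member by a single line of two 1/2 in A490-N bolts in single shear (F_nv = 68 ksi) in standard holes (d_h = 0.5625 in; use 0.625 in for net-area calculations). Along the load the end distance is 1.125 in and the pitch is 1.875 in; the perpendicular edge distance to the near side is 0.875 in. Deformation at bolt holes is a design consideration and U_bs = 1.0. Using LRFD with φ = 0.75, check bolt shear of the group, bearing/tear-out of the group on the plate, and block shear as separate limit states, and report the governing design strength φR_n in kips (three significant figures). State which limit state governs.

Bolt shear: A_b = π·0.5²/4 = 0.1963 in²; R_n = 68 × 0.1963 × 2 × 1 = 26.7 kips → 0.75 × 26.7 = 20 kips.
Bearing: edge l_c = 0.8438, r_n = 44.04 kips; interior l_c = 1.312, r_n = 52.2 kips; R_n = 44.04 + 1·52.2 = 96.24 kips → 72.2 kips.
Block shear: A_gv = 2.25, A_nv = 1.547, A_nt = 0.4219 in²; R_n = min(0.6F_uA_nv, 0.6F_yA_gv) + U_bs·F_u·A_nt = 73.07 kips → 54.8 kips.
Bolt shear governs: 20 kips.

20 kips (bolt shear governs)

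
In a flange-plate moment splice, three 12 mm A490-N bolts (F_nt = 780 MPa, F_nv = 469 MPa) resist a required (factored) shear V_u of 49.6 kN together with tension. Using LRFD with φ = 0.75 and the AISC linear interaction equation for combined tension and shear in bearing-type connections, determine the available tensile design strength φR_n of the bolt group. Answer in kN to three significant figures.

176 kN

A_b = π·12²/4 = 113.1 mm²; f_rv = 49.6 × 1000 / (3 × 113.1) = 146.2 MPa.
F'_nt = 1.3 F_nt − (F_nt / φF_nv) f_rv = 1.3·780 − (780/(0.75·469))·146.2 = 689.8 MPa, capped at F_nt → F'_nt = 689.8 MPa.
R_n = F'_nt · A_b · n = 689.8 × 113.1 × 3 / 1000 = 234.1 kN.
Design strength φR_n = 0.75 × 234.1 = 176 kN.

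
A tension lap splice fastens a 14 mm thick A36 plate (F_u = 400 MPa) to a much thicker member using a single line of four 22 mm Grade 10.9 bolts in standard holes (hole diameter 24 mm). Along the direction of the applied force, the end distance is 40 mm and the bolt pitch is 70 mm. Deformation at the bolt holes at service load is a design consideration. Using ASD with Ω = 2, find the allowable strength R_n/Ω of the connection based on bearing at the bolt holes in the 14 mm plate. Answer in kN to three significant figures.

Per bolt r_n = 1.2 l_c t F_u ≤ 2.4 d t F_u; upper limit = 2.4 × 22 × 14 × 400 / 1000 = 295.7 kN.
Edge bolt: l_c = 40 − 24/2 = 28 mm → 1.2 × 28 × 14 × 400 / 1000 = 188.2 → r_n = 188.2 kN.
Interior bolts: l_c = 70 − 24 = 46 mm → 1.2 × 46 × 14 × 400 / 1000 = 309.1 → r_n = 295.7 kN.
R_n = 1 × 188.2 + 3 × 295.7 = 1075 kN.
Allowable strength R_n/Ω = 1075 / 2 = 538 kN.

538 kN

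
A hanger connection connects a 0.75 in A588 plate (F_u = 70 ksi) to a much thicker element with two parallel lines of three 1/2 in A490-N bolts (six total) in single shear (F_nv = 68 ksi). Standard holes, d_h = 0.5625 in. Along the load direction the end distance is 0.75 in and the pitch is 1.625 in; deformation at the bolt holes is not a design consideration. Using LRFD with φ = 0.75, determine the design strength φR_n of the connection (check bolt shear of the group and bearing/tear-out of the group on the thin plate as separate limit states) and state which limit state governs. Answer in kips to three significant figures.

60.1 kips (bolt shear governs)

Bolt shear: A_b = π·0.5²/4 = 0.1963 in²; R_n = 68 × 0.1963 × 6 × 1 = 80.11 kips → 0.75 × 80.11 = 60.1 kips.
Bearing (1.5 l_c t F_u ≤ 3.0 d t F_u): upper limit = 3.0·0.5·0.75·70 = 78.75 kips.
  Edge l_c = 0.75 − 0.5625/2 = 0.4688 → r_n = 36.91 kips; interior l_c = 1.625 − 0.5625 = 1.062 → r_n = 78.75 kips.
  R_n,bearing = 2·36.91 + 4·78.75 = 388.8 kips → 0.75 × 388.8 = 292 kips.
Bolt shear governs: 60.1 kips.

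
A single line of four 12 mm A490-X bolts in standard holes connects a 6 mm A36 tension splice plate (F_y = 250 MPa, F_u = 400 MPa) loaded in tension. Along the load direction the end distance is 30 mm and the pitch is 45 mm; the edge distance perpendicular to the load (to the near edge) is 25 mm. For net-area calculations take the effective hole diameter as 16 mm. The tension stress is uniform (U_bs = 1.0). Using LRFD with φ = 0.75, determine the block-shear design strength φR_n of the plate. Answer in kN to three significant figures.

Shear plane L_v = 30 + 3·45 = 165 mm; A_gv = 165 × 6 = 990 mm².
A_nv = (165 − 3.5·16) × 6 = 654 mm².
A_nt = (25 − 0.5·16) × 6 = 102 mm².
0.6 F_u A_nv = 157 kN; 0.6 F_y A_gv = 148.5 kN → shear yielding governs the shear term.
R_n = 148.5 + 1.0 × 400 × 102 / 1000 = 189.3 kN.
Design strength φR_n = 0.75 × 189.3 = 142 kN.

142 kN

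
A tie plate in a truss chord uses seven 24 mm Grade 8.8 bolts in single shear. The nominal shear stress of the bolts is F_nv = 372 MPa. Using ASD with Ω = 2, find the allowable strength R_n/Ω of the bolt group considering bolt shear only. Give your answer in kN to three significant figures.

589 kN

A_b = π × 24² / 4 = 452.4 mm².
R_n = F_nv · A_b · n · n_s = 372 × 452.4 × 7 × 1 / 1000 = 1178 kN.
Allowable strength R_n/Ω = 1178 / 2 = 589 kN.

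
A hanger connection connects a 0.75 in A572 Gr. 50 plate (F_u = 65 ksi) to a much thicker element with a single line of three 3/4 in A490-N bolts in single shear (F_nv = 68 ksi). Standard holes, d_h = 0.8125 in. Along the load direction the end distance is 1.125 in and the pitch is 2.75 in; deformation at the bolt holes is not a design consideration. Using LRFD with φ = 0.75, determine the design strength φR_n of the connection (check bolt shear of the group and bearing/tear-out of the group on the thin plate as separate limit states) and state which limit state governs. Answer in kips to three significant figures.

Bolt shear: A_b = π·0.75²/4 = 0.4418 in²; R_n = 68 × 0.4418 × 3 × 1 = 90.12 kips → 0.75 × 90.12 = 67.6 kips.
Bearing (1.5 l_c t F_u ≤ 3.0 d t F_u): upper limit = 3.0·0.75·0.75·65 = 109.7 kips.
  Edge l_c = 1.125 − 0.8125/2 = 0.7188 → r_n = 52.56 kips; interior l_c = 2.75 − 0.8125 = 1.938 → r_n = 109.7 kips.
  R_n,bearing = 1·52.56 + 2·109.7 = 271.9 kips → 0.75 × 271.9 = 204 kips.
Bolt shear governs: 67.6 kips.

67.6 kips (bolt shear governs)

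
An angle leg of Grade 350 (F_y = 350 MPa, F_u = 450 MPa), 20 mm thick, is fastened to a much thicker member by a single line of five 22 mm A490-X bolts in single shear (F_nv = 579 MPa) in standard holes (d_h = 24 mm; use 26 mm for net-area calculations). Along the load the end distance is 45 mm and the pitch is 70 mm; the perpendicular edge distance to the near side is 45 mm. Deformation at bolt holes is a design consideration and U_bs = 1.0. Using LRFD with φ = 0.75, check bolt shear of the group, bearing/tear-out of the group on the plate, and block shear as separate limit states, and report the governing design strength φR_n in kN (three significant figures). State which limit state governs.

825 kN (bolt shear governs)

Bolt shear: A_b = π·22²/4 = 380.1 mm²; R_n = 579 × 380.1 × 5 × 1 / 1000 = 1100 kN → 0.75 × 1100 = 825 kN.
Bearing: edge l_c = 33, r_n = 356.4 kN; interior l_c = 46, r_n = 475.2 kN; R_n = 356.4 + 4·475.2 = 2257 kN → 1690 kN.
Block shear: A_gv = 6500, A_nv = 4160, A_nt = 640 mm²; R_n = min(0.6F_uA_nv, 0.6F_yA_gv) + U_bs·F_u·A_nt = 1411 kN → 1060 kN.
Bolt shear governs: 825 kN.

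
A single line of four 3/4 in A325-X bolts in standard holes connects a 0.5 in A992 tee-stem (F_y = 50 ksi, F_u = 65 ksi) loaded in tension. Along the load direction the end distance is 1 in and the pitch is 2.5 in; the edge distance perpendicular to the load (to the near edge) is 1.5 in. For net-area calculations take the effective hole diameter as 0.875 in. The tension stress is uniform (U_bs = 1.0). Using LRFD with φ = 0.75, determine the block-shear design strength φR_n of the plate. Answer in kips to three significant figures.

105 kips

Shear plane L_v = 1 + 3·2.5 = 8.5 in; A_gv = 8.5 × 0.5 = 4.25 in².
A_nv = (8.5 − 3.5·0.875) × 0.5 = 2.719 in².
A_nt = (1.5 − 0.5·0.875) × 0.5 = 0.5312 in².
0.6 F_u A_nv = 106 kips; 0.6 F_y A_gv = 127.5 kips → shear rupture governs the shear term.
R_n = 106 + 1.0 × 65 × 0.5312 = 140.6 kips.
Design strength φR_n = 0.75 × 140.6 = 105 kips.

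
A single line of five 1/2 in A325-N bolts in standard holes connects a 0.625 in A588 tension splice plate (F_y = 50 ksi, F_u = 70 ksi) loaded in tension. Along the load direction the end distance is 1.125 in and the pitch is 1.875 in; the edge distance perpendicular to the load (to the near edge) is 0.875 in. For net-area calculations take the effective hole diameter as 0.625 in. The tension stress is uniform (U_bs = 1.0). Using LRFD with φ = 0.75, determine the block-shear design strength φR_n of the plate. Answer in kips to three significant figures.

Shear plane L_v = 1.125 + 4·1.875 = 8.625 in; A_gv = 8.625 × 0.625 = 5.391 in².
A_nv = (8.625 − 4.5·0.625) × 0.625 = 3.633 in².
A_nt = (0.875 − 0.5·0.625) × 0.625 = 0.3516 in².
0.6 F_u A_nv = 152.6 kips; 0.6 F_y A_gv = 161.7 kips → shear rupture governs the shear term.
R_n = 152.6 + 1.0 × 70 × 0.3516 = 177.2 kips.
Design strength φR_n = 0.75 × 177.2 = 133 kips.

133 kips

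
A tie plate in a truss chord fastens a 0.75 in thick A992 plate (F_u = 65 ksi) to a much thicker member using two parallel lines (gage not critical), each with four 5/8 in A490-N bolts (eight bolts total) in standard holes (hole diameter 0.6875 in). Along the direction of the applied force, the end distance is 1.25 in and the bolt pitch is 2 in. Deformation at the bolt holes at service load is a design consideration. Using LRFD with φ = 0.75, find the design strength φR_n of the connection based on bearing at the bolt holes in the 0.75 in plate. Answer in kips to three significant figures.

Per bolt r_n = 1.2 l_c t F_u ≤ 2.4 d t F_u; upper limit = 2.4 × 0.625 × 0.75 × 65 = 73.12 kips.
Edge bolt: l_c = 1.25 − 0.6875/2 = 0.9062 in → 1.2 × 0.9062 × 0.75 × 65 = 53.02 → r_n = 53.02 kips.
Interior bolts: l_c = 2 − 0.6875 = 1.312 in → 1.2 × 1.312 × 0.75 × 65 = 76.78 → r_n = 73.12 kips.
R_n = 2 × 53.02 + 6 × 73.12 = 544.8 kips.
Design strength φR_n = 0.75 × 544.8 = 409 kips.

409 kips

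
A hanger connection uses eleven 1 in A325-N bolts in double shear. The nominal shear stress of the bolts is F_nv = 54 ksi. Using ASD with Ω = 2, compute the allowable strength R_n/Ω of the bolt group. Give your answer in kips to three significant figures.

467 kips

A_b = π × 1² / 4 = 0.7854 in².
R_n = F_nv · A_b · n · n_s = 54 × 0.7854 × 11 × 2 = 933.1 kips.
Allowable strength R_n/Ω = 933.1 / 2 = 467 kips.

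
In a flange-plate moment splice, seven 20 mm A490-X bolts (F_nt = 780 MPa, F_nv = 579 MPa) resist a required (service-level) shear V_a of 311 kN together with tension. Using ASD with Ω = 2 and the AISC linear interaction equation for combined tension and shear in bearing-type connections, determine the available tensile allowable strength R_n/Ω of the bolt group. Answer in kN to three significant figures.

696 kN

A_b = π·20²/4 = 314.2 mm²; f_rv = 311 × 1000 / (7 × 314.2) = 141.4 MPa.
F'_nt = 1.3 F_nt − (Ω F_nt / F_nv) f_rv = 1.3·780 − (2·780/579)·141.4 = 633 MPa, capped at F_nt → F'_nt = 633 MPa.
R_n = F'_nt · A_b · n = 633 × 314.2 × 7 / 1000 = 1392 kN.
Allowable strength R_n/Ω = 1392 / 2 = 696 kN.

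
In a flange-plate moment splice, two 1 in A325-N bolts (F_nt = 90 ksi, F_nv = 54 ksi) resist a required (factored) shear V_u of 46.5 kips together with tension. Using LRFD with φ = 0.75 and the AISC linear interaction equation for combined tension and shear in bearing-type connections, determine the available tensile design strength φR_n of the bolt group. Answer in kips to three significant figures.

60.3 kips

A_b = π·1²/4 = 0.7854 in²; f_rv = 46.5 / (2 × 0.7854) = 29.6 ksi.
F'_nt = 1.3 F_nt − (F_nt / φF_nv) f_rv = 1.3·90 − (90/(0.75·54))·29.6 = 51.22 ksi, capped at F_nt → F'_nt = 51.22 ksi.
R_n = F'_nt · A_b · n = 51.22 × 0.7854 × 2 = 80.45 kips.
Design strength φR_n = 0.75 × 80.45 = 60.3 kips.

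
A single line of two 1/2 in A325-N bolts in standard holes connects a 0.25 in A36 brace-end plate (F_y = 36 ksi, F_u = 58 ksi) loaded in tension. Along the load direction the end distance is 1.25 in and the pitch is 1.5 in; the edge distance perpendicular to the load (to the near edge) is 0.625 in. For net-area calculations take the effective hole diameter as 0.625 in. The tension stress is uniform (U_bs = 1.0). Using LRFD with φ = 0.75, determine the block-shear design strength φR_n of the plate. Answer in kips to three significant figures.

14.5 kips

Shear plane L_v = 1.25 + 1·1.5 = 2.75 in; A_gv = 2.75 × 0.25 = 0.6875 in².
A_nv = (2.75 − 1.5·0.625) × 0.25 = 0.4531 in².
A_nt = (0.625 − 0.5·0.625) × 0.25 = 0.07812 in².
0.6 F_u A_nv = 15.77 kips; 0.6 F_y A_gv = 14.85 kips → shear yielding governs the shear term.
R_n = 14.85 + 1.0 × 58 × 0.07812 = 19.38 kips.
Design strength φR_n = 0.75 × 19.38 = 14.5 kips.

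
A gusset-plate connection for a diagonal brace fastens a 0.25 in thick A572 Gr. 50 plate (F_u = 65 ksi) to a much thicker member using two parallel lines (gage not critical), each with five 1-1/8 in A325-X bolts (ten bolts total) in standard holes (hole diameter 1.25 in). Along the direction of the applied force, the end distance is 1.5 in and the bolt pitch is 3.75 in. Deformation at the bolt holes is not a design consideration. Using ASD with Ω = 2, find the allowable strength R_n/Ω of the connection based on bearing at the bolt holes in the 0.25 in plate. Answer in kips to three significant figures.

241 kips

Per bolt r_n = 1.5 l_c t F_u ≤ 3.0 d t F_u; upper limit = 3.0 × 1.125 × 0.25 × 65 = 54.84 kips.
Edge bolt: l_c = 1.5 − 1.25/2 = 0.875 in → 1.5 × 0.875 × 0.25 × 65 = 21.33 → r_n = 21.33 kips.
Interior bolts: l_c = 3.75 − 1.25 = 2.5 in → 1.5 × 2.5 × 0.25 × 65 = 60.94 → r_n = 54.84 kips.
R_n = 2 × 21.33 + 8 × 54.84 = 481.4 kips.
Allowable strength R_n/Ω = 481.4 / 2 = 241 kips.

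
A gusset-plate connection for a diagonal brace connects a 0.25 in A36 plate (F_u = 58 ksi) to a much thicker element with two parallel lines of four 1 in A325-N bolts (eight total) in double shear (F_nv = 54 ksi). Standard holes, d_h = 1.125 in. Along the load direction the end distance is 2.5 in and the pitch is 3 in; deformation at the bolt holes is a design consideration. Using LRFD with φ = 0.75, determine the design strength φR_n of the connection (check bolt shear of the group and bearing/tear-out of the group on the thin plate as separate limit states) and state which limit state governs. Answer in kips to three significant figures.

197 kips (bearing governs)

Bolt shear: A_b = π·1²/4 = 0.7854 in²; R_n = 54 × 0.7854 × 8 × 2 = 678.6 kips → 0.75 × 678.6 = 509 kips.
Bearing (1.2 l_c t F_u ≤ 2.4 d t F_u): upper limit = 2.4·1·0.25·58 = 34.8 kips.
  Edge l_c = 2.5 − 1.125/2 = 1.938 → r_n = 33.71 kips; interior l_c = 3 − 1.125 = 1.875 → r_n = 32.62 kips.
  R_n,bearing = 2·33.71 + 6·32.62 = 263.2 kips → 0.75 × 263.2 = 197 kips.
Bearing governs: 197 kips.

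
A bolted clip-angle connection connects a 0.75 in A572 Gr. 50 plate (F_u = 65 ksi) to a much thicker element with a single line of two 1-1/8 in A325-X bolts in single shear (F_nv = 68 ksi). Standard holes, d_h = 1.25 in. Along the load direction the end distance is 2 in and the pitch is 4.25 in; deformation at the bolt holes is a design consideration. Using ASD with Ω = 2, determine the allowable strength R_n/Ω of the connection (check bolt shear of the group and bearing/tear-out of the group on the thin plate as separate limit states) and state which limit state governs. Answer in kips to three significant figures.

Bolt shear: A_b = π·1.125²/4 = 0.994 in²; R_n = 68 × 0.994 × 2 × 1 = 135.2 kips → 135.2 / 2 = 67.6 kips.
Bearing (1.2 l_c t F_u ≤ 2.4 d t F_u): upper limit = 2.4·1.125·0.75·65 = 131.6 kips.
  Edge l_c = 2 − 1.25/2 = 1.375 → r_n = 80.44 kips; interior l_c = 4.25 − 1.25 = 3 → r_n = 131.6 kips.
  R_n,bearing = 1·80.44 + 1·131.6 = 212.1 kips → 212.1 / 2 = 106 kips.
Bolt shear governs: 67.6 kips.

67.6 kips (bolt shear governs)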